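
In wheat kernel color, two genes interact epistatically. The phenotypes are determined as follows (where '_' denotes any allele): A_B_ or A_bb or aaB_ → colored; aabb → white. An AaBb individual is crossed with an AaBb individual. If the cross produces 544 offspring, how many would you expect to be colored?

Cross: AaBb × AaBb — consider each gene separately:
A gene: Aa × Aa → 1 AA, 2 Aa, 1 aa → 3 A_ : 1 aa (out of 4)
B gene: Bb × Bb → 1 BB, 2 Bb, 1 bb → 3 B_ : 1 bb (out of 4)
Genotype classes (out of 4 × 4 = 16): A_B_ = 3×3 = 9; A_bb = 3×1 = 3; aaB_ = 1×3 = 3; aabb = 1×1 = 1
Apply the phenotype rules: A_B_ (9) + A_bb (3) + aaB_ (3) → colored; aabb (1) → white
Phenotype counts (out of 16): 15 colored, 1 white
colored: 15 out of 16 → fraction 15/16
Expected count = 15/16 × 544 = 510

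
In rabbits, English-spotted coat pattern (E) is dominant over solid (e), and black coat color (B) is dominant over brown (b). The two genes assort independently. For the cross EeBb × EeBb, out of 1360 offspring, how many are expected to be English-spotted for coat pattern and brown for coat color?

Dihybrid cross EeBb × EeBb — consider each gene separately:
coat pattern: Ee × Ee → 1 EE, 2 Ee, 1 ee → 3 E_ : 1 ee (out of 4)
coat color: Bb × Bb → 1 BB, 2 Bb, 1 bb → 3 B_ : 1 bb (out of 4)
Looking for: English-spotted (E_) and brown (bb)
P(English-spotted) = 3/4, P(brown) = 1/4
P(both) = 3/4 × 1/4 = 3/16
Expected count = 3/16 × 1360 = 255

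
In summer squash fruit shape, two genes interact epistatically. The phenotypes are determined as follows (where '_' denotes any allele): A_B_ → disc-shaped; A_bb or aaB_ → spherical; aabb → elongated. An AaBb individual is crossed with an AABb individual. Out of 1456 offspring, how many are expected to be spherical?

Cross: AaBb × AABb — consider each gene separately:
A gene: Aa × AA → 2 AA, 2 Aa → 4 A_ (out of 4)
B gene: Bb × Bb → 1 BB, 2 Bb, 1 bb → 3 B_ : 1 bb (out of 4)
Genotype classes (out of 4 × 4 = 16): A_B_ = 4×3 = 12; A_bb = 4×1 = 4
Apply the phenotype rules: A_B_ (12) → disc-shaped; A_bb (4) → spherical
Phenotype counts (out of 16): 12 disc-shaped, 4 spherical
spherical: 4 out of 16 → fraction 1/4
Expected count = 1/4 × 1456 = 364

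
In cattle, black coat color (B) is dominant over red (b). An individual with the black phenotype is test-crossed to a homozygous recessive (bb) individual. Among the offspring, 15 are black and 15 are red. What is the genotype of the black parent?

Test cross: ? × bb
Offspring: 15 black, 15 red — approximately 1:1.
A 1:1 ratio in a test cross indicates the unknown parent is heterozygous (Bb).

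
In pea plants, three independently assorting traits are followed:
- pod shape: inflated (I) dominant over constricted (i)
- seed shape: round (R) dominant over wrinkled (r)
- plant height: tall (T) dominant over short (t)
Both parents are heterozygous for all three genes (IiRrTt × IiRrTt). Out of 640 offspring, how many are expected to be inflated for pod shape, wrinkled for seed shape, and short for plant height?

Trihybrid cross: IiRrTt × IiRrTt
Each trait segregates independently with a 3:1 phenotypic ratio, so each gene contributes 3/4 (dominant) or 1/4 (recessive).
Target: inflated (pod shape), wrinkled (seed shape), short (plant height)
Probability = product of independent per-trait probabilities
= 3/4 × 1/4 × 1/4 = 3/64
Expected count = 3/64 × 640 = 30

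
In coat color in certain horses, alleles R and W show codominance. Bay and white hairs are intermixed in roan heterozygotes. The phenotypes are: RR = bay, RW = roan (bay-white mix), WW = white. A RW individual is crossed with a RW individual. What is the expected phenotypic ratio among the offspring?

Punnett square for RW × RW:
Offspring genotypes: 1 RR, 2 RW, 1 WW
Phenotype counts: 1 bay, 2 roan (bay-white mix), 1 white
Ratio: 1 bay : 2 roan (bay-white mix) : 1 white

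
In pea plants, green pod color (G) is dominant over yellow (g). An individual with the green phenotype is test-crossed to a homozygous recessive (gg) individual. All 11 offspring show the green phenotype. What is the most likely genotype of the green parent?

Test cross: ? × gg
All offspring are green.
If the unknown parent were heterozygous (Gg), about half of 11 offspring would be yellow; none are. The unknown parent is most likely homozygous dominant (GG).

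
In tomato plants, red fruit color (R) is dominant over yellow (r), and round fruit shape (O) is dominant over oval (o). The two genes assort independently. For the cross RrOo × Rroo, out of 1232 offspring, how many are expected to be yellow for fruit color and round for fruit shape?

Dihybrid cross RrOo × Rroo — consider each gene separately:
fruit color: Rr × Rr → 1 RR, 2 Rr, 1 rr → 3 R_ : 1 rr (out of 4)
fruit shape: Oo × oo → 2 Oo, 2 oo → 2 O_ : 2 oo (out of 4)
Looking for: yellow (rr) and round (O_)
P(yellow) = 1/4, P(round) = 2/4
P(both) = 1/4 × 2/4 = 2/16 = 1/8
Expected count = 1/8 × 1232 = 154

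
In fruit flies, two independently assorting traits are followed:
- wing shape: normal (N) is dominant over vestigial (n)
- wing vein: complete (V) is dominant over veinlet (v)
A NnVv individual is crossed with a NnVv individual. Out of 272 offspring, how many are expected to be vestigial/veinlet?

Dihybrid cross NnVv × NnVv — consider each gene separately:
wing shape: Nn × Nn → 1 NN, 2 Nn, 1 nn → 3 N_ : 1 nn (out of 4)
wing vein: Vv × Vv → 1 VV, 2 Vv, 1 vv → 3 V_ : 1 vv (out of 4)
Combine (counts out of 4 × 4 = 16): normal/complete (N_V_) = 3×3 = 9; normal/veinlet (N_vv) = 3×1 = 3; vestigial/complete (nnV_) = 1×3 = 3; vestigial/veinlet (nnvv) = 1×1 = 1
Phenotype counts (out of 16): 9 normal/complete, 3 normal/veinlet, 3 vestigial/complete, 1 vestigial/veinlet
vestigial/veinlet: 1 out of 16 → fraction 1/16
Expected count = 1/16 × 272 = 17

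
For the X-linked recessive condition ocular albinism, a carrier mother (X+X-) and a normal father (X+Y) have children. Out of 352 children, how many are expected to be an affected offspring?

Cross: X+X- × X+Y
Offspring: 1 X+X+, 1 X+Y, 1 X+X-, 1 X-Y
Probability of an affected offspring: 1/4
Expected count = 1/4 × 352 = 88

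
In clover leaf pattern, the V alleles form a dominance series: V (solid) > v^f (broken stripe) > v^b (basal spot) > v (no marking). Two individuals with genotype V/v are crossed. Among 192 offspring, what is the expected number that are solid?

Cross: V/v × V/v
Allele dominance: V > v^f > v^b > v
Offspring genotypes: 1 V/V, 2 V/v, 1 v/v
Phenotype counts: 3 solid, 1 unmarked
solid: 3 out of 4 → fraction 3/4
Expected count = 3/4 × 192 = 144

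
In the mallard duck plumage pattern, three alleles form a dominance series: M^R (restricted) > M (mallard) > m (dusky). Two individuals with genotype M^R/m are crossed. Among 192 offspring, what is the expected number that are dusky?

Cross: M^R/m × M^R/m
Allele dominance: M^R > M > m
Offspring genotypes: 1 M^R/M^R, 2 M^R/m, 1 m/m
Phenotype counts: 3 restricted, 1 dusky
dusky: 1 out of 4 → fraction 1/4
Expected count = 1/4 × 192 = 48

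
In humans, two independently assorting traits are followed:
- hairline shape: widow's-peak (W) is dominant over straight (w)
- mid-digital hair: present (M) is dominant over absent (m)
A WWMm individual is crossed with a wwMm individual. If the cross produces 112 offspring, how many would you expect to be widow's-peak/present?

Dihybrid cross WWMm × wwMm — consider each gene separately:
hairline shape: WW × ww → 4 Ww → 4 W_ (out of 4)
mid-digital hair: Mm × Mm → 1 MM, 2 Mm, 1 mm → 3 M_ : 1 mm (out of 4)
Combine (counts out of 4 × 4 = 16): widow's-peak/present (W_M_) = 4×3 = 12; widow's-peak/absent (W_mm) = 4×1 = 4
Phenotype counts (out of 16): 12 widow's-peak/present, 4 widow's-peak/absent
widow's-peak/present: 12 out of 16 → fraction 3/4
Expected count = 3/4 × 112 = 84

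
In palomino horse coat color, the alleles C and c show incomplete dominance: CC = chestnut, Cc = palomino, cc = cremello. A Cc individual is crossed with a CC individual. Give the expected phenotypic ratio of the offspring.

Punnett square for Cc × CC:
Offspring genotypes: 2 CC, 2 Cc
Phenotype counts: 2 chestnut, 2 palomino
Ratio: 1 chestnut : 1 palomino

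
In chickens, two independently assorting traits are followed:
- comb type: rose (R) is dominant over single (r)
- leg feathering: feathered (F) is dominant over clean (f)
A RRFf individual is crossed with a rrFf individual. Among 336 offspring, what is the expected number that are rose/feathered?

Dihybrid cross RRFf × rrFf — consider each gene separately:
comb type: RR × rr → 4 Rr → 4 R_ (out of 4)
leg feathering: Ff × Ff → 1 FF, 2 Ff, 1 ff → 3 F_ : 1 ff (out of 4)
Combine (counts out of 4 × 4 = 16): rose/feathered (R_F_) = 4×3 = 12; rose/clean (R_ff) = 4×1 = 4
Phenotype counts (out of 16): 12 rose/feathered, 4 rose/clean
rose/feathered: 12 out of 16 → fraction 3/4
Expected count = 3/4 × 336 = 252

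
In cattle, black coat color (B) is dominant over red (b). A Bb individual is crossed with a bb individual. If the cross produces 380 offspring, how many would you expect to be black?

Punnett square for Bb × bb:
Offspring genotypes: 2 Bb, 2 bb
black: 2, red: 2
black: 2 out of 4 → fraction 1/2
Expected count = 1/2 × 380 = 190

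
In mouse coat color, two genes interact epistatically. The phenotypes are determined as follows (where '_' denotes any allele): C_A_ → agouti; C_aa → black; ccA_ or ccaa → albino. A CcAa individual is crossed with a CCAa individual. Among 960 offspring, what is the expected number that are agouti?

Cross: CcAa × CCAa — consider each gene separately:
C gene: Cc × CC → 2 CC, 2 Cc → 4 C_ (out of 4)
A gene: Aa × Aa → 1 AA, 2 Aa, 1 aa → 3 A_ : 1 aa (out of 4)
Genotype classes (out of 4 × 4 = 16): C_A_ = 4×3 = 12; C_aa = 4×1 = 4
Apply the phenotype rules: C_A_ (12) → agouti; C_aa (4) → black
Phenotype counts (out of 16): 12 agouti, 4 black
agouti: 12 out of 16 → fraction 3/4
Expected count = 3/4 × 960 = 720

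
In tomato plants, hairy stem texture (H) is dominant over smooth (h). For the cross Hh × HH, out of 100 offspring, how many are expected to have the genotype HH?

Punnett square for Hh × HH:
Offspring genotypes: 2 HH, 2 Hh
Total offspring: 4
Count with target: 2
Probability: 2/4 = 1/2
Expected count = 1/2 × 100 = 50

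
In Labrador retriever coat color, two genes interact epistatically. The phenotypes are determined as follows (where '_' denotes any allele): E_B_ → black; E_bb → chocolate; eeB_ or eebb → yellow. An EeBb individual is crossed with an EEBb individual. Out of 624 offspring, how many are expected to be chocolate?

Cross: EeBb × EEBb — consider each gene separately:
E gene: Ee × EE → 2 EE, 2 Ee → 4 E_ (out of 4)
B gene: Bb × Bb → 1 BB, 2 Bb, 1 bb → 3 B_ : 1 bb (out of 4)
Genotype classes (out of 4 × 4 = 16): E_B_ = 4×3 = 12; E_bb = 4×1 = 4
Apply the phenotype rules: E_B_ (12) → black; E_bb (4) → chocolate
Phenotype counts (out of 16): 12 black, 4 chocolate
chocolate: 4 out of 16 → fraction 1/4
Expected count = 1/4 × 624 = 156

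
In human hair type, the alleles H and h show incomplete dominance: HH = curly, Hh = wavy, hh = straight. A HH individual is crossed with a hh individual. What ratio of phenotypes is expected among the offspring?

Punnett square for HH × hh:
Offspring genotypes: 4 Hh
Phenotype counts: 4 wavy
Ratio: all wavy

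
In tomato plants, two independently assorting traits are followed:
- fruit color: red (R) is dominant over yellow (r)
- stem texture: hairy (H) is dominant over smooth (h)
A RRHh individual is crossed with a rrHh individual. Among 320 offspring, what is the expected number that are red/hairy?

Dihybrid cross RRHh × rrHh — consider each gene separately:
fruit color: RR × rr → 4 Rr → 4 R_ (out of 4)
stem texture: Hh × Hh → 1 HH, 2 Hh, 1 hh → 3 H_ : 1 hh (out of 4)
Combine (counts out of 4 × 4 = 16): red/hairy (R_H_) = 4×3 = 12; red/smooth (R_hh) = 4×1 = 4
Phenotype counts (out of 16): 12 red/hairy, 4 red/smooth
red/hairy: 12 out of 16 → fraction 3/4
Expected count = 3/4 × 320 = 240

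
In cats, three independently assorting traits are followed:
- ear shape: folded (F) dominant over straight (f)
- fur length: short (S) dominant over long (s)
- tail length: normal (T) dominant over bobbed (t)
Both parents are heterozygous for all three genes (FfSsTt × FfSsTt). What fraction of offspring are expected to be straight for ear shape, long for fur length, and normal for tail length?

Trihybrid cross: FfSsTt × FfSsTt
Each trait segregates independently with a 3:1 phenotypic ratio, so each gene contributes 3/4 (dominant) or 1/4 (recessive).
Target: straight (ear shape), long (fur length), normal (tail length)
Probability = product of independent per-trait probabilities
= 1/4 × 1/4 × 3/4 = 3/64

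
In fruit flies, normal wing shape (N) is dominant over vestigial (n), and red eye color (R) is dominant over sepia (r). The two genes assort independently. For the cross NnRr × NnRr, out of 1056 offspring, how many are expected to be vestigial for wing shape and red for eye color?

Dihybrid cross NnRr × NnRr — consider each gene separately:
wing shape: Nn × Nn → 1 NN, 2 Nn, 1 nn → 3 N_ : 1 nn (out of 4)
eye color: Rr × Rr → 1 RR, 2 Rr, 1 rr → 3 R_ : 1 rr (out of 4)
Looking for: vestigial (nn) and red (R_)
P(vestigial) = 1/4, P(red) = 3/4
P(both) = 1/4 × 3/4 = 3/16
Expected count = 3/16 × 1056 = 198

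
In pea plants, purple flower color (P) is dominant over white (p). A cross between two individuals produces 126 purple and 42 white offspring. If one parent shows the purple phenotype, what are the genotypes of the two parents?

Observed offspring: 126 purple, 42 white
The observed ratio simplifies to 3:1. White (pp) offspring appear, so each parent must contribute one p allele. The parent stated to show purple carries P, so it is Pp. The other parent is then either Pp or pp: Pp × pp would give a 1:1 split, whereas Pp × Pp gives 3:1 — matching the data. So both parents are heterozygous (Pp × Pp).
Parent genotypes: Pp × Pp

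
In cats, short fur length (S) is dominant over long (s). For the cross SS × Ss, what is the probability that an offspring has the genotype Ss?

Punnett square for SS × Ss:
Offspring genotypes: 2 SS, 2 Ss
Total offspring: 4
Count with target: 2
Probability: 2/4 = 1/2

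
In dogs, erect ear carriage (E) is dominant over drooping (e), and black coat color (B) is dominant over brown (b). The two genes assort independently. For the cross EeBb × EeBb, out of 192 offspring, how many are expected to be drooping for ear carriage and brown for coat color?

Dihybrid cross EeBb × EeBb — consider each gene separately:
ear carriage: Ee × Ee → 1 EE, 2 Ee, 1 ee → 3 E_ : 1 ee (out of 4)
coat color: Bb × Bb → 1 BB, 2 Bb, 1 bb → 3 B_ : 1 bb (out of 4)
Looking for: drooping (ee) and brown (bb)
P(drooping) = 1/4, P(brown) = 1/4
P(both) = 1/4 × 1/4 = 1/16
Expected count = 1/16 × 192 = 12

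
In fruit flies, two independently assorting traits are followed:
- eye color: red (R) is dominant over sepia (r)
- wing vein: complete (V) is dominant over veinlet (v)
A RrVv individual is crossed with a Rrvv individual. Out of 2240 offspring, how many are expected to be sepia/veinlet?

Dihybrid cross RrVv × Rrvv — consider each gene separately:
eye color: Rr × Rr → 1 RR, 2 Rr, 1 rr → 3 R_ : 1 rr (out of 4)
wing vein: Vv × vv → 2 Vv, 2 vv → 2 V_ : 2 vv (out of 4)
Combine (counts out of 4 × 4 = 16): red/complete (R_V_) = 3×2 = 6; red/veinlet (R_vv) = 3×2 = 6; sepia/complete (rrV_) = 1×2 = 2; sepia/veinlet (rrvv) = 1×2 = 2
Phenotype counts (out of 16): 6 red/complete, 6 red/veinlet, 2 sepia/complete, 2 sepia/veinlet
sepia/veinlet: 2 out of 16 → fraction 1/8
Expected count = 1/8 × 2240 = 280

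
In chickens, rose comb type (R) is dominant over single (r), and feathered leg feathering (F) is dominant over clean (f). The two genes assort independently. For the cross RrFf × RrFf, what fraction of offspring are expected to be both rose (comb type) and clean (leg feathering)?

Dihybrid cross RrFf × RrFf — consider each gene separately:
comb type: Rr × Rr → 1 RR, 2 Rr, 1 rr → 3 R_ : 1 rr (out of 4)
leg feathering: Ff × Ff → 1 FF, 2 Ff, 1 ff → 3 F_ : 1 ff (out of 4)
Looking for: rose (R_) and clean (ff)
P(rose) = 3/4, P(clean) = 1/4
P(both) = 3/4 × 1/4 = 3/16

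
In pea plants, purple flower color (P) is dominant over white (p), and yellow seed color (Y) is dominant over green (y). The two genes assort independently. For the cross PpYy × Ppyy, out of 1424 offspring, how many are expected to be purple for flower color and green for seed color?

Dihybrid cross PpYy × Ppyy — consider each gene separately:
flower color: Pp × Pp → 1 PP, 2 Pp, 1 pp → 3 P_ : 1 pp (out of 4)
seed color: Yy × yy → 2 Yy, 2 yy → 2 Y_ : 2 yy (out of 4)
Looking for: purple (P_) and green (yy)
P(purple) = 3/4, P(green) = 2/4
P(both) = 3/4 × 2/4 = 6/16 = 3/8
Expected count = 3/8 × 1424 = 534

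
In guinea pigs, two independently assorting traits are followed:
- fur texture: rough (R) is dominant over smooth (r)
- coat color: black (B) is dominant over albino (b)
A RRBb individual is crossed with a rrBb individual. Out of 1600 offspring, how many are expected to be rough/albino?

Dihybrid cross RRBb × rrBb — consider each gene separately:
fur texture: RR × rr → 4 Rr → 4 R_ (out of 4)
coat color: Bb × Bb → 1 BB, 2 Bb, 1 bb → 3 B_ : 1 bb (out of 4)
Combine (counts out of 4 × 4 = 16): rough/black (R_B_) = 4×3 = 12; rough/albino (R_bb) = 4×1 = 4
Phenotype counts (out of 16): 12 rough/black, 4 rough/albino
rough/albino: 4 out of 16 → fraction 1/4
Expected count = 1/4 × 1600 = 400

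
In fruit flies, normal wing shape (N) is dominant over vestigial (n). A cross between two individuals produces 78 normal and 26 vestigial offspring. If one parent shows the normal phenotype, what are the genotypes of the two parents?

Observed offspring: 78 normal, 26 vestigial
The observed ratio simplifies to 3:1. Vestigial (nn) offspring appear, so each parent must contribute one n allele. The parent stated to show normal carries N, so it is Nn. The other parent is then either Nn or nn: Nn × nn would give a 1:1 split, whereas Nn × Nn gives 3:1 — matching the data. So both parents are heterozygous (Nn × Nn).
Parent genotypes: Nn × Nn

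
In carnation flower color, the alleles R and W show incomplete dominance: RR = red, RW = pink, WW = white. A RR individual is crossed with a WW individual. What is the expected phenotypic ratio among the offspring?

Punnett square for RR × WW:
Offspring genotypes: 4 RW
Phenotype counts: 4 pink
Ratio: all pink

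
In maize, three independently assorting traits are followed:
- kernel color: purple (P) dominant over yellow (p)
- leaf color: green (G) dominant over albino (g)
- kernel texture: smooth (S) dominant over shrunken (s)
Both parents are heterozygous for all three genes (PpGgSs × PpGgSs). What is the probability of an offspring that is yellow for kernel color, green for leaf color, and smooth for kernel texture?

Trihybrid cross: PpGgSs × PpGgSs
Each trait segregates independently with a 3:1 phenotypic ratio, so each gene contributes 3/4 (dominant) or 1/4 (recessive).
Target: yellow (kernel color), green (leaf color), smooth (kernel texture)
Probability = product of independent per-trait probabilities
= 1/4 × 3/4 × 3/4 = 9/64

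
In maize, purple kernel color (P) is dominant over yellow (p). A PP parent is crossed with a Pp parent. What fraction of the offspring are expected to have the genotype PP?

Punnett square for PP × Pp:
Offspring genotypes: 2 PP, 2 Pp
Total offspring: 4
Count with target: 2
Probability: 2/4 = 1/2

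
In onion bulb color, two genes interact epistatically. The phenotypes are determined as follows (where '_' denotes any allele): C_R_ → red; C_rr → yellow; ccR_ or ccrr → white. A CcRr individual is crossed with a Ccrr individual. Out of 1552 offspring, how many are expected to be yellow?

Cross: CcRr × Ccrr — consider each gene separately:
C gene: Cc × Cc → 1 CC, 2 Cc, 1 cc → 3 C_ : 1 cc (out of 4)
R gene: Rr × rr → 2 Rr, 2 rr → 2 R_ : 2 rr (out of 4)
Genotype classes (out of 4 × 4 = 16): C_R_ = 3×2 = 6; C_rr = 3×2 = 6; ccR_ = 1×2 = 2; ccrr = 1×2 = 2
Apply the phenotype rules: C_R_ (6) → red; C_rr (6) → yellow; ccR_ (2) + ccrr (2) → white
Phenotype counts (out of 16): 6 red, 6 yellow, 4 white
yellow: 6 out of 16 → fraction 3/8
Expected count = 3/8 × 1552 = 582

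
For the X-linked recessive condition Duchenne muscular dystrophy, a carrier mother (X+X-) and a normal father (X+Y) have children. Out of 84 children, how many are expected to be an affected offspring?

Cross: X+X- × X+Y
Offspring: 1 X+X+, 1 X+Y, 1 X+X-, 1 X-Y
Probability of an affected offspring: 1/4
Expected count = 1/4 × 84 = 21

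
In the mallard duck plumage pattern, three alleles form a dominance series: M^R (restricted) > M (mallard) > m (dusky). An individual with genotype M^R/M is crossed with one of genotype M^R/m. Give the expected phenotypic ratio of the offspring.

Cross: M^R/M × M^R/m
Allele dominance: M^R > M > m
Offspring genotypes: 1 M^R/M^R, 1 M^R/m, 1 M^R/M, 1 M/m
Phenotype counts: 3 restricted, 1 mallard
Ratio: 3 restricted : 1 mallard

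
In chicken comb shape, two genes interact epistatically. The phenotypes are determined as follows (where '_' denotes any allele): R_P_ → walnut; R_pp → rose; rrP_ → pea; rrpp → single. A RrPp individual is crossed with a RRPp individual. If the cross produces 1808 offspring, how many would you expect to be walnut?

Cross: RrPp × RRPp — consider each gene separately:
R gene: Rr × RR → 2 RR, 2 Rr → 4 R_ (out of 4)
P gene: Pp × Pp → 1 PP, 2 Pp, 1 pp → 3 P_ : 1 pp (out of 4)
Genotype classes (out of 4 × 4 = 16): R_P_ = 4×3 = 12; R_pp = 4×1 = 4
Apply the phenotype rules: R_P_ (12) → walnut; R_pp (4) → rose
Phenotype counts (out of 16): 12 walnut, 4 rose
walnut: 12 out of 16 → fraction 3/4
Expected count = 3/4 × 1808 = 1356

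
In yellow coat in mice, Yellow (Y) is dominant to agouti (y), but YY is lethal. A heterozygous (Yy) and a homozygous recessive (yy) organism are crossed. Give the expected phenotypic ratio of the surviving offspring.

Cross: Yy × yy
Punnett square offspring (before lethality): 2 Yy, 2 yy
No YY offspring are produced in this cross.
Ratio: 1 yellow : 1 agouti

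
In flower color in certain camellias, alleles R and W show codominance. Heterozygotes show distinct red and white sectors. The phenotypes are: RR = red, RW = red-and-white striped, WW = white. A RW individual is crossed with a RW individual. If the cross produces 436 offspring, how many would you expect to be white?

Punnett square for RW × RW:
Offspring genotypes: 1 RR, 2 RW, 1 WW
Phenotype counts: 1 red, 2 red-and-white striped, 1 white
white: 1 out of 4 → fraction 1/4
Expected count = 1/4 × 436 = 109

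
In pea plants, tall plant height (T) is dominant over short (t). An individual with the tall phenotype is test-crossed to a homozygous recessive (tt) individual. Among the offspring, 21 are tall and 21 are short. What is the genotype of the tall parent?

Test cross: ? × tt
Offspring: 21 tall, 21 short — approximately 1:1.
A 1:1 ratio in a test cross indicates the unknown parent is heterozygous (Tt).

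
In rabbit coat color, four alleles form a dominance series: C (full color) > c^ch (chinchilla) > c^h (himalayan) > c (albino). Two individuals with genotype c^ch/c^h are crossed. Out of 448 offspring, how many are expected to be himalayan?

Cross: c^ch/c^h × c^ch/c^h
Allele dominance: C > c^ch > c^h > c
Offspring genotypes: 1 c^ch/c^ch, 2 c^ch/c^h, 1 c^h/c^h
Phenotype counts: 3 chinchilla, 1 himalayan
himalayan: 1 out of 4 → fraction 1/4
Expected count = 1/4 × 448 = 112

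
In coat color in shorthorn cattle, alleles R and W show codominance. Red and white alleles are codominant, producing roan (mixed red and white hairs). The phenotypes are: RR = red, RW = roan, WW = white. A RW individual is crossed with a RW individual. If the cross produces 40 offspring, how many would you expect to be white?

Punnett square for RW × RW:
Offspring genotypes: 1 RR, 2 RW, 1 WW
Phenotype counts: 1 red, 2 roan, 1 white
white: 1 out of 4 → fraction 1/4
Expected count = 1/4 × 40 = 10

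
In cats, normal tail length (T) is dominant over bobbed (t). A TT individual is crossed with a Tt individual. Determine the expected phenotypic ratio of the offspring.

Punnett square for TT × Tt:
Offspring genotypes: 2 TT, 2 Tt
normal: 4, bobbed: 0
Ratio: all normal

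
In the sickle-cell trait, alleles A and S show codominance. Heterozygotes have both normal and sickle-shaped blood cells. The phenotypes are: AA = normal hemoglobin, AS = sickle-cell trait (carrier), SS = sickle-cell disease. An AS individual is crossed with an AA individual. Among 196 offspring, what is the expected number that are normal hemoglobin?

Punnett square for AS × AA:
Offspring genotypes: 2 AA, 2 AS
Phenotype counts: 2 normal hemoglobin, 2 sickle-cell trait (carrier)
normal hemoglobin: 2 out of 4 → fraction 1/2
Expected count = 1/2 × 196 = 98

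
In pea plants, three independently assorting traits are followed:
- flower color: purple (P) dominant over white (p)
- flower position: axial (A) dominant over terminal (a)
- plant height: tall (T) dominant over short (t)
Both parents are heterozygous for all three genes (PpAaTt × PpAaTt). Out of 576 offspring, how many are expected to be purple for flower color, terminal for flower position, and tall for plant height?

Trihybrid cross: PpAaTt × PpAaTt
Each trait segregates independently with a 3:1 phenotypic ratio, so each gene contributes 3/4 (dominant) or 1/4 (recessive).
Target: purple (flower color), terminal (flower position), tall (plant height)
Probability = product of independent per-trait probabilities
= 3/4 × 1/4 × 3/4 = 9/64
Expected count = 9/64 × 576 = 81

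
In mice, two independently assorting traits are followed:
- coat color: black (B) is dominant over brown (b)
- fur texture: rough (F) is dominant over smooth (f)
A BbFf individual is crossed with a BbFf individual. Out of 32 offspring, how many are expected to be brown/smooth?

Dihybrid cross BbFf × BbFf — consider each gene separately:
coat color: Bb × Bb → 1 BB, 2 Bb, 1 bb → 3 B_ : 1 bb (out of 4)
fur texture: Ff × Ff → 1 FF, 2 Ff, 1 ff → 3 F_ : 1 ff (out of 4)
Combine (counts out of 4 × 4 = 16): black/rough (B_F_) = 3×3 = 9; black/smooth (B_ff) = 3×1 = 3; brown/rough (bbF_) = 1×3 = 3; brown/smooth (bbff) = 1×1 = 1
Phenotype counts (out of 16): 9 black/rough, 3 black/smooth, 3 brown/rough, 1 brown/smooth
brown/smooth: 1 out of 16 → fraction 1/16
Expected count = 1/16 × 32 = 2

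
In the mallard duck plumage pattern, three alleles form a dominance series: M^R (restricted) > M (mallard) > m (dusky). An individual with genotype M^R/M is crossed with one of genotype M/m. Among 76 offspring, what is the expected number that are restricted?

Cross: M^R/M × M/m
Allele dominance: M^R > M > m
Offspring genotypes: 1 M^R/M, 1 M^R/m, 1 M/M, 1 M/m
Phenotype counts: 2 restricted, 2 mallard
restricted: 2 out of 4 → fraction 1/2
Expected count = 1/2 × 76 = 38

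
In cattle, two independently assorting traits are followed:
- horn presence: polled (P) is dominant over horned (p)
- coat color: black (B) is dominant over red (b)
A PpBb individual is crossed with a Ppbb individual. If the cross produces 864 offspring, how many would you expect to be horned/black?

Dihybrid cross PpBb × Ppbb — consider each gene separately:
horn presence: Pp × Pp → 1 PP, 2 Pp, 1 pp → 3 P_ : 1 pp (out of 4)
coat color: Bb × bb → 2 Bb, 2 bb → 2 B_ : 2 bb (out of 4)
Combine (counts out of 4 × 4 = 16): polled/black (P_B_) = 3×2 = 6; polled/red (P_bb) = 3×2 = 6; horned/black (ppB_) = 1×2 = 2; horned/red (ppbb) = 1×2 = 2
Phenotype counts (out of 16): 6 polled/black, 6 polled/red, 2 horned/black, 2 horned/red
horned/black: 2 out of 16 → fraction 1/8
Expected count = 1/8 × 864 = 108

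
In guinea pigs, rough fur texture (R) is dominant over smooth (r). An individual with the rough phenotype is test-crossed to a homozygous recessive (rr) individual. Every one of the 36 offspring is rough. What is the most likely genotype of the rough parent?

Test cross: ? × rr
All offspring are rough.
If the unknown parent were heterozygous (Rr), about half of 36 offspring would be smooth; none are. The unknown parent is most likely homozygous dominant (RR).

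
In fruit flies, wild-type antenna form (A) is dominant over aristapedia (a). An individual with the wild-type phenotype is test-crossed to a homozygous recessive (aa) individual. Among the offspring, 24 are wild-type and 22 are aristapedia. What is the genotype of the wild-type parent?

Test cross: ? × aa
Offspring: 24 wild-type, 22 aristapedia — approximately 1:1.
A 1:1 ratio in a test cross indicates the unknown parent is heterozygous (Aa).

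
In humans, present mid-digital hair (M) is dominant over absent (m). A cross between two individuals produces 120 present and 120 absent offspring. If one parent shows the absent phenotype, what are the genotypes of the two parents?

Observed offspring: 120 present, 120 absent
The observed ratio simplifies to 1:1. One parent shows absent, so its genotype must be mm. A 1:1 offspring split requires the other parent to be heterozygous (Mm).
Parent genotypes: mm × Mm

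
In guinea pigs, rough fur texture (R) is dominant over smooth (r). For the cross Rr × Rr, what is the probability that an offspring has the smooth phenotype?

Punnett square for Rr × Rr:
Offspring genotypes: 1 RR, 2 Rr, 1 rr
Total offspring: 4
Count with target: 1
Probability: 1/4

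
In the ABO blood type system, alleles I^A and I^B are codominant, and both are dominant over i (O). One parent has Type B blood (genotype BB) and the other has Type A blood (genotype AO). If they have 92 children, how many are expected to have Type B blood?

Cross: BB × AO
Possible offspring genotypes: 2 AB, 2 BO
Blood type counts: 2 Type AB, 2 Type B
Probability of Type B: 2/4 = 1/2
Expected count = 1/2 × 92 = 46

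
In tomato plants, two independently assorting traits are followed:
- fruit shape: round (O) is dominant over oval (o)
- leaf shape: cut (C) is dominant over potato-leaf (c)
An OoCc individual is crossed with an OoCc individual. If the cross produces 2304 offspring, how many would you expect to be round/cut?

Dihybrid cross OoCc × OoCc — consider each gene separately:
fruit shape: Oo × Oo → 1 OO, 2 Oo, 1 oo → 3 O_ : 1 oo (out of 4)
leaf shape: Cc × Cc → 1 CC, 2 Cc, 1 cc → 3 C_ : 1 cc (out of 4)
Combine (counts out of 4 × 4 = 16): round/cut (O_C_) = 3×3 = 9; round/potato-leaf (O_cc) = 3×1 = 3; oval/cut (ooC_) = 1×3 = 3; oval/potato-leaf (oocc) = 1×1 = 1
Phenotype counts (out of 16): 9 round/cut, 3 round/potato-leaf, 3 oval/cut, 1 oval/potato-leaf
round/cut: 9 out of 16 → fraction 9/16
Expected count = 9/16 × 2304 = 1296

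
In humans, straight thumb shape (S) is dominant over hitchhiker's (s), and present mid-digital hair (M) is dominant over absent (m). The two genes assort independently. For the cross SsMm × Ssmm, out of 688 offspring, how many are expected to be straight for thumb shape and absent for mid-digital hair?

Dihybrid cross SsMm × Ssmm — consider each gene separately:
thumb shape: Ss × Ss → 1 SS, 2 Ss, 1 ss → 3 S_ : 1 ss (out of 4)
mid-digital hair: Mm × mm → 2 Mm, 2 mm → 2 M_ : 2 mm (out of 4)
Looking for: straight (S_) and absent (mm)
P(straight) = 3/4, P(absent) = 2/4
P(both) = 3/4 × 2/4 = 6/16 = 3/8
Expected count = 3/8 × 688 = 258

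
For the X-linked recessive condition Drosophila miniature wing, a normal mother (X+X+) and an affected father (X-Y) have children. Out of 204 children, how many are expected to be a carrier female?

Cross: X+X+ × X-Y
Offspring: 2 X+X-, 2 X+Y
Probability of a carrier female: 2/4 = 1/2
Expected count = 1/2 × 204 = 102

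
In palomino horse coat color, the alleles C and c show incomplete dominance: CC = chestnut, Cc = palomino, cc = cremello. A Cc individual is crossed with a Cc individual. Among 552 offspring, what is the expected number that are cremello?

Punnett square for Cc × Cc:
Offspring genotypes: 1 CC, 2 Cc, 1 cc
Phenotype counts: 1 chestnut, 2 palomino, 1 cremello
cremello: 1 out of 4 → fraction 1/4
Expected count = 1/4 × 552 = 138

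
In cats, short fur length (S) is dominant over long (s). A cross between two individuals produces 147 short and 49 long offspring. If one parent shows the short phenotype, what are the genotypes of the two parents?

Observed offspring: 147 short, 49 long
The observed ratio simplifies to 3:1. Long (ss) offspring appear, so each parent must contribute one s allele. The parent stated to show short carries S, so it is Ss. The other parent is then either Ss or ss: Ss × ss would give a 1:1 split, whereas Ss × Ss gives 3:1 — matching the data. So both parents are heterozygous (Ss × Ss).
Parent genotypes: Ss × Ss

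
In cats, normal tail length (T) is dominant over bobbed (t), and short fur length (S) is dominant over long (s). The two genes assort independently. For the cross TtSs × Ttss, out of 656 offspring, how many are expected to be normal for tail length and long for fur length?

Dihybrid cross TtSs × Ttss — consider each gene separately:
tail length: Tt × Tt → 1 TT, 2 Tt, 1 tt → 3 T_ : 1 tt (out of 4)
fur length: Ss × ss → 2 Ss, 2 ss → 2 S_ : 2 ss (out of 4)
Looking for: normal (T_) and long (ss)
P(normal) = 3/4, P(long) = 2/4
P(both) = 3/4 × 2/4 = 6/16 = 3/8
Expected count = 3/8 × 656 = 246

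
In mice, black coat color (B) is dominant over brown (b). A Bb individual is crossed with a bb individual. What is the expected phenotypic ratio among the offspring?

Punnett square for Bb × bb:
Offspring genotypes: 2 Bb, 2 bb
black: 2, brown: 2
Ratio: 1:1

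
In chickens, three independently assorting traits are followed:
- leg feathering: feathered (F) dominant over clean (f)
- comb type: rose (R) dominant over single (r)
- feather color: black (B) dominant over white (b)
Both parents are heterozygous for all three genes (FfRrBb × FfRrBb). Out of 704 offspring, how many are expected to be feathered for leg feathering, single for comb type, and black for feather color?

Trihybrid cross: FfRrBb × FfRrBb
Each trait segregates independently with a 3:1 phenotypic ratio, so each gene contributes 3/4 (dominant) or 1/4 (recessive).
Target: feathered (leg feathering), single (comb type), black (feather color)
Probability = product of independent per-trait probabilities
= 3/4 × 1/4 × 3/4 = 9/64
Expected count = 9/64 × 704 = 99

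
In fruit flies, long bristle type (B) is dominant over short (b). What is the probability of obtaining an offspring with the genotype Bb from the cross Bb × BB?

Punnett square for Bb × BB:
Offspring genotypes: 2 BB, 2 Bb
Total offspring: 4
Count with target: 2
Probability: 2/4 = 1/2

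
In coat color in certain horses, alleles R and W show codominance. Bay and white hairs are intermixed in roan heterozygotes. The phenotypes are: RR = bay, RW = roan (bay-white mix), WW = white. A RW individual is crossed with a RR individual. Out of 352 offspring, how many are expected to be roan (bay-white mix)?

Punnett square for RW × RR:
Offspring genotypes: 2 RR, 2 RW
Phenotype counts: 2 bay, 2 roan (bay-white mix)
roan (bay-white mix): 2 out of 4 → fraction 1/2
Expected count = 1/2 × 352 = 176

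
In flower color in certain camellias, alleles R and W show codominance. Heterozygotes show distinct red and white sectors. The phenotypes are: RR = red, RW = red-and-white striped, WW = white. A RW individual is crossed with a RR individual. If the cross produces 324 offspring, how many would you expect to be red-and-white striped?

Punnett square for RW × RR:
Offspring genotypes: 2 RR, 2 RW
Phenotype counts: 2 red, 2 red-and-white striped
red-and-white striped: 2 out of 4 → fraction 1/2
Expected count = 1/2 × 324 = 162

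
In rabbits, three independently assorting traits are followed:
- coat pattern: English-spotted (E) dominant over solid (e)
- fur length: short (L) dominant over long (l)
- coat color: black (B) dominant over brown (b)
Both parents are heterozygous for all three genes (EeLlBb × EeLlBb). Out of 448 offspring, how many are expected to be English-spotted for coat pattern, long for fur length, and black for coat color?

Trihybrid cross: EeLlBb × EeLlBb
Each trait segregates independently with a 3:1 phenotypic ratio, so each gene contributes 3/4 (dominant) or 1/4 (recessive).
Target: English-spotted (coat pattern), long (fur length), black (coat color)
Probability = product of independent per-trait probabilities
= 3/4 × 1/4 × 3/4 = 9/64
Expected count = 9/64 × 448 = 63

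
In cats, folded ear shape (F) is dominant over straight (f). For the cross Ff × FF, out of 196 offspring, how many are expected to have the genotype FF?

Punnett square for Ff × FF:
Offspring genotypes: 2 FF, 2 Ff
Total offspring: 4
Count with target: 2
Probability: 2/4 = 1/2
Expected count = 1/2 × 196 = 98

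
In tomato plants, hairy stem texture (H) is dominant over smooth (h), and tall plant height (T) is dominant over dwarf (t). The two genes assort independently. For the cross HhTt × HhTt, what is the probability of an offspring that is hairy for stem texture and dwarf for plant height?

Dihybrid cross HhTt × HhTt — consider each gene separately:
stem texture: Hh × Hh → 1 HH, 2 Hh, 1 hh → 3 H_ : 1 hh (out of 4)
plant height: Tt × Tt → 1 TT, 2 Tt, 1 tt → 3 T_ : 1 tt (out of 4)
Looking for: hairy (H_) and dwarf (tt)
P(hairy) = 3/4, P(dwarf) = 1/4
P(both) = 3/4 × 1/4 = 3/16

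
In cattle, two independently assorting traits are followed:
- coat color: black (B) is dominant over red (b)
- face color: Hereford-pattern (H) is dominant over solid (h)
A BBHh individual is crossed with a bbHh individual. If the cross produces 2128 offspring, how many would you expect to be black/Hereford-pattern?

Dihybrid cross BBHh × bbHh — consider each gene separately:
coat color: BB × bb → 4 Bb → 4 B_ (out of 4)
face color: Hh × Hh → 1 HH, 2 Hh, 1 hh → 3 H_ : 1 hh (out of 4)
Combine (counts out of 4 × 4 = 16): black/Hereford-pattern (B_H_) = 4×3 = 12; black/solid (B_hh) = 4×1 = 4
Phenotype counts (out of 16): 12 black/Hereford-pattern, 4 black/solid
black/Hereford-pattern: 12 out of 16 → fraction 3/4
Expected count = 3/4 × 2128 = 1596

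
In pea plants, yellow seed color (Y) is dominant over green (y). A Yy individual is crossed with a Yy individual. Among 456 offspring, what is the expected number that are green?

Punnett square for Yy × Yy:
Offspring genotypes: 1 YY, 2 Yy, 1 yy
yellow: 3, green: 1
green: 1 out of 4 → fraction 1/4
Expected count = 1/4 × 456 = 114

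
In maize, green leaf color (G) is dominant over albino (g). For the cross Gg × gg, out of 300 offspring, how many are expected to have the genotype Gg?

Punnett square for Gg × gg:
Offspring genotypes: 2 Gg, 2 gg
Total offspring: 4
Count with target: 2
Probability: 2/4 = 1/2
Expected count = 1/2 × 300 = 150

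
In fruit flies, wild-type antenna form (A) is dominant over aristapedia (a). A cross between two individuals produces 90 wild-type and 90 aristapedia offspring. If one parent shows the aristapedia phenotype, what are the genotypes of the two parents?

Observed offspring: 90 wild-type, 90 aristapedia
The observed ratio simplifies to 1:1. One parent shows aristapedia, so its genotype must be aa. A 1:1 offspring split requires the other parent to be heterozygous (Aa).
Parent genotypes: aa × Aa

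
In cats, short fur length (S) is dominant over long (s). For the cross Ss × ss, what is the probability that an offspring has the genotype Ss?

Punnett square for Ss × ss:
Offspring genotypes: 2 Ss, 2 ss
Total offspring: 4
Count with target: 2
Probability: 2/4 = 1/2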